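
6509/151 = 6509/151=   43.11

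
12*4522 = 54264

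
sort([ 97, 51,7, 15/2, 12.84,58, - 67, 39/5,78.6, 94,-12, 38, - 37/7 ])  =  [ - 67, - 12, - 37/7, 7,15/2 , 39/5,12.84,  38,51,58, 78.6 , 94, 97]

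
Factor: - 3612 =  - 2^2*3^1*7^1*43^1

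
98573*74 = 7294402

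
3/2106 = 1/702= 0.00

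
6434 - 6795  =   - 361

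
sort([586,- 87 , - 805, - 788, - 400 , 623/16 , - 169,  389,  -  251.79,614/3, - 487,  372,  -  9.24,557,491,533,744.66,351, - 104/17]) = [  -  805,-788, - 487 , - 400, - 251.79, - 169, - 87, - 9.24 , - 104/17 , 623/16,614/3, 351 , 372,389,491, 533,557 , 586,  744.66] 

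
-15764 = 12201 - 27965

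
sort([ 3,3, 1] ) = [1,3,3]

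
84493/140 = 603+ 73/140 = 603.52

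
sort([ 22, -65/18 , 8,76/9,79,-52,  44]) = [ - 52, - 65/18 , 8 , 76/9, 22,44, 79]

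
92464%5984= 2704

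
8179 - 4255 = 3924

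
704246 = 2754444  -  2050198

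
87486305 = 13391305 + 74095000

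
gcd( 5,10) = 5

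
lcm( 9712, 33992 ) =67984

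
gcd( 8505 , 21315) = 105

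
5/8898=5/8898  =  0.00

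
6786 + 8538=15324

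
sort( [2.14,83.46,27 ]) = [ 2.14,27,  83.46]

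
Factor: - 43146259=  -13^1*3318943^1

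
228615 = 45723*5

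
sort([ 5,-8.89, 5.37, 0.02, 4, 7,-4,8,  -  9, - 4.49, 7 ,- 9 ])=[ - 9 , -9, - 8.89, - 4.49,-4,  0.02,4, 5,5.37, 7, 7, 8]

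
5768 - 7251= - 1483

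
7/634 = 7/634  =  0.01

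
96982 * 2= 193964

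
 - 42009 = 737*( - 57) 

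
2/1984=1/992  =  0.00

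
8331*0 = 0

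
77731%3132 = 2563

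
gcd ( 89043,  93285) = 3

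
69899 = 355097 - 285198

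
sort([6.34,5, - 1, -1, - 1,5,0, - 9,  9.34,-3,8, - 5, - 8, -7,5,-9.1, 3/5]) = [ - 9.1, - 9, - 8,  -  7, - 5, - 3 , - 1,-1 ,-1, 0,  3/5,5, 5,5 , 6.34, 8, 9.34]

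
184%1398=184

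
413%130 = 23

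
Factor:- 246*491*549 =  - 2^1*3^3*41^1 *61^1*491^1 =- 66311514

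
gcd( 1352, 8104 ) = 8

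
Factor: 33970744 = 2^3 * 101^1 * 42043^1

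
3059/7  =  437 = 437.00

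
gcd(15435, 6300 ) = 315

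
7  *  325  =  2275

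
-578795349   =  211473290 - 790268639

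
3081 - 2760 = 321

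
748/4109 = 748/4109 = 0.18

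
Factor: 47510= 2^1 * 5^1 * 4751^1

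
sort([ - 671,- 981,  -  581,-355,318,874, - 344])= [ - 981, - 671,-581,-355,-344,318,  874 ]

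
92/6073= 92/6073= 0.02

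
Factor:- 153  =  - 3^2*17^1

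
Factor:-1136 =  -  2^4*71^1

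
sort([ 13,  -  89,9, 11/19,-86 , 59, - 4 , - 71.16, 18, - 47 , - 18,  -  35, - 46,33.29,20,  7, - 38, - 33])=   [  -  89, - 86, - 71.16, - 47, - 46, - 38, - 35, - 33, - 18, - 4,11/19,7, 9,13,18,20,33.29,59]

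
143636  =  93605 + 50031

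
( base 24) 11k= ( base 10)620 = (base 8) 1154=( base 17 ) 228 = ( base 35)hp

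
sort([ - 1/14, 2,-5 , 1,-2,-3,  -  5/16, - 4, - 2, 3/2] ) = [ - 5,  -  4,-3,-2,  -  2, - 5/16, - 1/14,1, 3/2 , 2]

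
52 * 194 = 10088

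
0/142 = 0 = 0.00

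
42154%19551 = 3052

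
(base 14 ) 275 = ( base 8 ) 757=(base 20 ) 14f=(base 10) 495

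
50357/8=6294 + 5/8  =  6294.62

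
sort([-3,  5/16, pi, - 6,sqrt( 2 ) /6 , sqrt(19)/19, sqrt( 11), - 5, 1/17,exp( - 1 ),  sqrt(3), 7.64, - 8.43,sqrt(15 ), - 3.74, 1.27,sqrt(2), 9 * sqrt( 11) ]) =[ - 8.43, - 6, - 5, - 3.74, - 3, 1/17,sqrt( 19)/19, sqrt(2)/6, 5/16,  exp(-1),1.27, sqrt(2 ),  sqrt( 3),pi,sqrt(11 ),  sqrt( 15),7.64,  9*sqrt(11 )]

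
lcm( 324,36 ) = 324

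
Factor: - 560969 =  - 560969^1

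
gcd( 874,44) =2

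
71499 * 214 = 15300786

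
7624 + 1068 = 8692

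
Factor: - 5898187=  - 139^1 * 42433^1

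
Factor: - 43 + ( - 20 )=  - 3^2 * 7^1 = - 63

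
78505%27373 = 23759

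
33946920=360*94297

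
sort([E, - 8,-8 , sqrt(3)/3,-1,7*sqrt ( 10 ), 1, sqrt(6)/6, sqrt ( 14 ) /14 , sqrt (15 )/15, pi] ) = [-8,-8, - 1, sqrt(15)/15,  sqrt( 14)/14, sqrt( 6 )/6, sqrt (3)/3, 1 , E,  pi,7*sqrt (10)] 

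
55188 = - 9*( - 6132 ) 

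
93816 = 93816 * 1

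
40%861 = 40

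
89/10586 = 89/10586 = 0.01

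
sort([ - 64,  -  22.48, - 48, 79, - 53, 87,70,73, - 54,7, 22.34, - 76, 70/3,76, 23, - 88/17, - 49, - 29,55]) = [ - 76,  -  64, - 54 , - 53, - 49, - 48,-29 , - 22.48, - 88/17,7,22.34,23 , 70/3, 55,70,73 , 76, 79,87]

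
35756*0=0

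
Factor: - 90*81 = - 7290 = - 2^1*3^6*5^1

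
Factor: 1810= 2^1*5^1*181^1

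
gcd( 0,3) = 3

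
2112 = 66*32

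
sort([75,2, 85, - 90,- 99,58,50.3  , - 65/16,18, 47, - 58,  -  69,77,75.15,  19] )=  [-99, -90,-69, - 58, -65/16,2,18,19, 47,50.3, 58 , 75,75.15,  77, 85 ]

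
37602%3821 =3213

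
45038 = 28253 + 16785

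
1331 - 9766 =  - 8435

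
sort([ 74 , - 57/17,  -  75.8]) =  [ - 75.8, - 57/17,  74] 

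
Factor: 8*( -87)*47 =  - 2^3* 3^1*29^1*47^1 = - 32712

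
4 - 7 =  - 3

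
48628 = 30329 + 18299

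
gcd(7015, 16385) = 5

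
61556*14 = 861784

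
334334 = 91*3674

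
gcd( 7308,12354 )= 174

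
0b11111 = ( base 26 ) 15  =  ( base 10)31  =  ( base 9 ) 34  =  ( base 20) 1B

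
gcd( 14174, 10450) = 38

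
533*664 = 353912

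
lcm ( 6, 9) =18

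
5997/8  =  749 + 5/8=   749.62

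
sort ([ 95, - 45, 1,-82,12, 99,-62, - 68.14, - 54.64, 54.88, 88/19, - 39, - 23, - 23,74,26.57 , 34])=[ - 82, - 68.14,  -  62, - 54.64, - 45,-39, - 23, - 23, 1,88/19,12,26.57, 34 , 54.88, 74, 95,99 ] 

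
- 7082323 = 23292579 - 30374902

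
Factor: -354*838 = - 296652= -2^2 * 3^1 * 59^1*419^1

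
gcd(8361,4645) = 929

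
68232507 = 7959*8573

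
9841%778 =505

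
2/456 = 1/228=0.00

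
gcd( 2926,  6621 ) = 1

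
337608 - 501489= - 163881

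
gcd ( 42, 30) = 6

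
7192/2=3596 = 3596.00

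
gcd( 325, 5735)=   5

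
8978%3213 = 2552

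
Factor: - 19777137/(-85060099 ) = 3^1*17^2*22811^1 *85060099^( - 1 ) 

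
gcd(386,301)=1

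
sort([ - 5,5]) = [ - 5, 5] 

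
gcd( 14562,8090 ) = 1618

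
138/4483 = 138/4483 = 0.03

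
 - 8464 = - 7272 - 1192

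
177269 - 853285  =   - 676016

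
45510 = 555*82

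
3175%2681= 494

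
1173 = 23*51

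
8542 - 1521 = 7021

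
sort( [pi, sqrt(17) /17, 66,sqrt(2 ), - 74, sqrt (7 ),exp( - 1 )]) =[ - 74,sqrt (17 )/17,exp (-1),  sqrt (2 ), sqrt(7 ),pi, 66]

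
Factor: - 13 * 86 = - 2^1*13^1*43^1 = - 1118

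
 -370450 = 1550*( - 239) 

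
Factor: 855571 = 43^1*101^1*197^1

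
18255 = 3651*5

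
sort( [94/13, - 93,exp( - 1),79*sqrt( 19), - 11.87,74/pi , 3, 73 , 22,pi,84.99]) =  [ - 93, - 11.87, exp( - 1),3,pi, 94/13,22, 74/pi,73, 84.99,79*sqrt(19)]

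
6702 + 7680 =14382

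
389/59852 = 389/59852 = 0.01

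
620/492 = 155/123 =1.26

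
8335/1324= 8335/1324 = 6.30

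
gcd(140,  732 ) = 4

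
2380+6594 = 8974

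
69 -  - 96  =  165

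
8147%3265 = 1617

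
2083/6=347  +  1/6 = 347.17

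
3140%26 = 20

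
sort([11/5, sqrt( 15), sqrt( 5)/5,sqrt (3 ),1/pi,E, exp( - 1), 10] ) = [1/pi , exp (-1 ), sqrt( 5 ) /5, sqrt( 3 ), 11/5, E, sqrt( 15),  10 ] 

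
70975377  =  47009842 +23965535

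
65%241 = 65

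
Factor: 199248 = 2^4*3^1*7^1*593^1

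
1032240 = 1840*561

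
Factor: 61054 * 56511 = 2^1* 3^3*7^4* 13^1*23^1*89^1 = 3450222594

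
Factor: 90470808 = 2^3*3^2*61^1*20599^1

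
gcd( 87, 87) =87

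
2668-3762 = -1094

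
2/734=1/367=0.00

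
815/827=815/827= 0.99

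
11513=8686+2827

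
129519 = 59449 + 70070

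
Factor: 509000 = 2^3*5^3*509^1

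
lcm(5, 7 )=35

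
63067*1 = 63067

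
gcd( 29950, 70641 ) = 1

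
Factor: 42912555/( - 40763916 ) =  - 14304185/13587972  =  - 2^( - 2)*3^(- 1)*5^1*7^1  *193^(-1)*5867^( - 1)*408691^1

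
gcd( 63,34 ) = 1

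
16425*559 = 9181575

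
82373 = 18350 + 64023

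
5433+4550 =9983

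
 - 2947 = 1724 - 4671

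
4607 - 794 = 3813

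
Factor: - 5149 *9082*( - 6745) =2^1 * 5^1*19^3*71^1 * 239^1*271^1 = 315417905410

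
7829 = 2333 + 5496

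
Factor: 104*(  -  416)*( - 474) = 2^9*3^1*13^2*79^1 =20507136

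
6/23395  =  6/23395=0.00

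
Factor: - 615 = -3^1*5^1*41^1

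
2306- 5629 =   -  3323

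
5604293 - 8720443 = -3116150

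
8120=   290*28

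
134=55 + 79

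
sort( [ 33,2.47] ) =[ 2.47,33]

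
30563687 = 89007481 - 58443794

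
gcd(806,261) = 1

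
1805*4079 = 7362595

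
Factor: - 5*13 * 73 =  - 4745 = - 5^1  *  13^1*73^1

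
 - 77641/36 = - 2157 + 11/36 = -  2156.69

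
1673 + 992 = 2665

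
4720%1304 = 808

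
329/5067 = 329/5067 = 0.06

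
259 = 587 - 328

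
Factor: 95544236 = 2^2*19^1*1033^1*1217^1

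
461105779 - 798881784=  - 337776005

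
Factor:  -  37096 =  - 2^3*4637^1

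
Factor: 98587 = 311^1*317^1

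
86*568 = 48848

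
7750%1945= 1915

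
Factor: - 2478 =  - 2^1*3^1 * 7^1*59^1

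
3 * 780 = 2340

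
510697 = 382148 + 128549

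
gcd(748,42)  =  2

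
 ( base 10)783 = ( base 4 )30033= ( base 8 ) 1417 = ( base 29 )r0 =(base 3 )1002000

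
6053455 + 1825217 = 7878672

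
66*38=2508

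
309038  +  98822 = 407860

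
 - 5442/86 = -64 + 31/43 = - 63.28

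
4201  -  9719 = - 5518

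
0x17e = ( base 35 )AW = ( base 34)B8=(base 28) DI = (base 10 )382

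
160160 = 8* 20020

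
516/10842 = 86/1807 = 0.05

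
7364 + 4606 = 11970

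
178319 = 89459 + 88860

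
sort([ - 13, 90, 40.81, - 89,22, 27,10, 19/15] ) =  [ -89,  -  13, 19/15, 10,22,27, 40.81 , 90]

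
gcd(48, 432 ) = 48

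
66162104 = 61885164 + 4276940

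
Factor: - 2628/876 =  - 3= - 3^1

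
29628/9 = 3292 =3292.00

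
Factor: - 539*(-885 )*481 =229444215 =3^1*5^1*7^2*11^1*13^1 * 37^1*59^1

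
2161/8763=2161/8763 = 0.25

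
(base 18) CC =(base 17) D7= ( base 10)228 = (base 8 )344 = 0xE4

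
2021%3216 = 2021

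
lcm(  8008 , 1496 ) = 136136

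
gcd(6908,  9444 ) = 4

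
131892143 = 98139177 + 33752966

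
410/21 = 19 + 11/21 = 19.52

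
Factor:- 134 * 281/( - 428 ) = 18827/214 = 2^( - 1 )*67^1 * 107^( - 1 )*281^1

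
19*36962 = 702278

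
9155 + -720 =8435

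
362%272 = 90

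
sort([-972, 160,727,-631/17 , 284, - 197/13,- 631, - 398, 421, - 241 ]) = [ - 972,-631,-398,-241,-631/17,-197/13, 160,  284,421, 727]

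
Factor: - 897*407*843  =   - 307761597 = - 3^2*11^1*13^1*23^1*37^1*281^1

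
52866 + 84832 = 137698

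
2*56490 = 112980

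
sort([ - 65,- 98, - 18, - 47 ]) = [ - 98, - 65 , - 47, - 18 ]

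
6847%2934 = 979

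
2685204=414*6486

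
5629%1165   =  969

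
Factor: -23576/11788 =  - 2^1=- 2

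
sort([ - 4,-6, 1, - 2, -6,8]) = [ - 6,-6, - 4, - 2, 1,8]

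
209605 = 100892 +108713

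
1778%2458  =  1778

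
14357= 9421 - - 4936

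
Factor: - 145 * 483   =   - 3^1*5^1*7^1*23^1  *29^1 = - 70035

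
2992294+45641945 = 48634239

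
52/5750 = 26/2875 = 0.01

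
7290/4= 3645/2  =  1822.50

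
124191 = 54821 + 69370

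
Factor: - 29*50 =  - 1450 = - 2^1 * 5^2*29^1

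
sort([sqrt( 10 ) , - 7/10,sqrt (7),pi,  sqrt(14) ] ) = [ - 7/10, sqrt(7),pi, sqrt( 10 ),sqrt( 14)]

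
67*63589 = 4260463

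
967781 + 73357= 1041138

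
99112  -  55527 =43585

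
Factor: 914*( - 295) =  - 269630=-  2^1*5^1 * 59^1*457^1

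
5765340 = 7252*795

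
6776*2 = 13552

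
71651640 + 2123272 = 73774912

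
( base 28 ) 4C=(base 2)1111100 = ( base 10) 124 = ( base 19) 6A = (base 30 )44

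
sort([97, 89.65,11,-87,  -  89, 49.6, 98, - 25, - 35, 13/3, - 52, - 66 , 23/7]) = [ - 89, - 87,  -  66,-52, - 35, -25,23/7,  13/3, 11,49.6, 89.65, 97, 98 ]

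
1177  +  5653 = 6830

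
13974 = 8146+5828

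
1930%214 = 4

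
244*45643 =11136892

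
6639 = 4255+2384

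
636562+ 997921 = 1634483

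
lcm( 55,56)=3080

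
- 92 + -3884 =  - 3976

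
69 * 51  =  3519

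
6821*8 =54568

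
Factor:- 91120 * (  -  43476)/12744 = 2^3*3^( - 2)*5^1*17^1* 59^( - 1 )*67^1*3623^1 = 165063880/531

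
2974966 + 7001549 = 9976515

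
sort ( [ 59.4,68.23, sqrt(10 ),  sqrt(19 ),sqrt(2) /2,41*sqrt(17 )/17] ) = [ sqrt(2 ) /2, sqrt ( 10), sqrt(19) , 41*sqrt(17 )/17, 59.4,  68.23 ]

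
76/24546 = 38/12273 = 0.00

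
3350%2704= 646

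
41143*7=288001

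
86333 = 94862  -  8529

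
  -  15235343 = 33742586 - 48977929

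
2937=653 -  - 2284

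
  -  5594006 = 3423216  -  9017222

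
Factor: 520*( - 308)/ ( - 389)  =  160160/389 =2^5*5^1*7^1*11^1*13^1*389^( - 1) 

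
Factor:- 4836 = -2^2*3^1 * 13^1*31^1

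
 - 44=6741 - 6785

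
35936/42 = 855+13/21 = 855.62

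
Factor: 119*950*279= 2^1*3^2*5^2*7^1*17^1*19^1*31^1=31540950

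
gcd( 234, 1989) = 117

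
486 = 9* 54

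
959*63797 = 61181323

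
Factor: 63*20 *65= 81900  =  2^2*3^2*5^2*7^1 * 13^1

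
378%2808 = 378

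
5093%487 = 223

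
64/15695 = 64/15695 = 0.00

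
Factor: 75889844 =2^2*199^1*95339^1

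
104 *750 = 78000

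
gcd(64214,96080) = 2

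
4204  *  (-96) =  - 403584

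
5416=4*1354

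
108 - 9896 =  - 9788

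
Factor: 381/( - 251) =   -  3^1 * 127^1*251^( - 1)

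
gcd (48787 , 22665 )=1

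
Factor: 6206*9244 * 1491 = 2^3* 3^1 * 7^1* 29^1*71^1* 107^1*2311^1  =  85536081624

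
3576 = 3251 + 325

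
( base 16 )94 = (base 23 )6A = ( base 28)58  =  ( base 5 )1043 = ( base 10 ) 148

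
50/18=25/9= 2.78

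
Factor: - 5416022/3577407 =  - 2^1*3^( - 1) * 43^1*71^1*887^1* 1192469^( - 1 )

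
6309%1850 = 759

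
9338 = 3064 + 6274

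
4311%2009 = 293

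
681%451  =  230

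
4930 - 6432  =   - 1502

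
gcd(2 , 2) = 2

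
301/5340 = 301/5340 = 0.06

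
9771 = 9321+450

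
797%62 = 53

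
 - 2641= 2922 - 5563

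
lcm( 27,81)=81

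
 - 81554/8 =  -  10195 + 3/4=-10194.25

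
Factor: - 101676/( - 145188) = 3^(  -  1)*109^( - 1 )*229^1 = 229/327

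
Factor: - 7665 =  - 3^1*5^1*7^1 * 73^1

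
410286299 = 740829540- 330543241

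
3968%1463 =1042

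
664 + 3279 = 3943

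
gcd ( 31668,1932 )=84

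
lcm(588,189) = 5292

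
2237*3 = 6711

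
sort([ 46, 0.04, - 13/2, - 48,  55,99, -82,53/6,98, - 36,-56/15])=[-82, - 48, - 36 ,  -  13/2, - 56/15,  0.04,53/6 , 46, 55,98, 99]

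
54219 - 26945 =27274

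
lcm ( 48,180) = 720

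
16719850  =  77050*217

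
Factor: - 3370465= - 5^1*7^2* 13757^1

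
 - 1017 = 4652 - 5669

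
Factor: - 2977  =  - 13^1* 229^1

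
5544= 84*66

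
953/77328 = 953/77328=0.01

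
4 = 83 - 79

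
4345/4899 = 4345/4899 = 0.89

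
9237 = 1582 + 7655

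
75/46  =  75/46 = 1.63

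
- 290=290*( - 1) 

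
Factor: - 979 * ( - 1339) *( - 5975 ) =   -  7832513975= -5^2*11^1*13^1*89^1  *  103^1*239^1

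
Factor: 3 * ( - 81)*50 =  - 12150 = - 2^1*3^5*5^2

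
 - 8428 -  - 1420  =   - 7008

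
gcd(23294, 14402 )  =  38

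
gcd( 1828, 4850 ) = 2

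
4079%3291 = 788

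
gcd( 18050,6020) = 10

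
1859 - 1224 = 635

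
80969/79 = 80969/79 = 1024.92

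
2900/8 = 362 + 1/2 = 362.50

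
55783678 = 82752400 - 26968722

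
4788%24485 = 4788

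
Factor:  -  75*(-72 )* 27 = 145800 = 2^3  *  3^6*5^2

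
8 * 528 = 4224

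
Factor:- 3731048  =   - 2^3*47^1*9923^1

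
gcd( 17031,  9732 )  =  2433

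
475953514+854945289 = 1330898803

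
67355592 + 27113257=94468849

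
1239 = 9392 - 8153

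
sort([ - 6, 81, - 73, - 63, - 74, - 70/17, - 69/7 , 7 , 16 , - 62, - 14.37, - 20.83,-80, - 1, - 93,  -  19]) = [ - 93, - 80,- 74,-73,  -  63, -62, - 20.83, - 19, - 14.37, -69/7, - 6,-70/17, - 1,7 , 16,81]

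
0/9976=0 =0.00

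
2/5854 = 1/2927 = 0.00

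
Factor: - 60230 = - 2^1 * 5^1*19^1*317^1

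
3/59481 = 1/19827 =0.00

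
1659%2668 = 1659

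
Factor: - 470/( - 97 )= 2^1*5^1*47^1 * 97^( - 1 ) 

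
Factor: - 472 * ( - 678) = 2^4 * 3^1 * 59^1*113^1 = 320016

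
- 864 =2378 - 3242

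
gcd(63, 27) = 9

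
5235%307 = 16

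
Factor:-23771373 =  - 3^1*353^1*22447^1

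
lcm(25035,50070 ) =50070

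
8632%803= 602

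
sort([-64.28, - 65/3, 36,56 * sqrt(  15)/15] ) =[ - 64.28,  -  65/3, 56 * sqrt( 15) /15,36]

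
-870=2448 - 3318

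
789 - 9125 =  - 8336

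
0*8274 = 0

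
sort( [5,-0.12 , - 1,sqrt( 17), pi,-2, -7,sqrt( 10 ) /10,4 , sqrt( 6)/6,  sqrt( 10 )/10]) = [ - 7, - 2, - 1,-0.12,sqrt( 10 ) /10,sqrt( 10 ) /10,sqrt(6 )/6,pi , 4,sqrt( 17),5]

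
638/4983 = 58/453 =0.13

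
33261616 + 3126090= 36387706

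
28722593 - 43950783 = -15228190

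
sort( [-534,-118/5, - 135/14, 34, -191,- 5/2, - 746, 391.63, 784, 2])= [-746 ,-534, - 191, - 118/5, - 135/14,-5/2, 2,34, 391.63, 784] 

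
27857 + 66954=94811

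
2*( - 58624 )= - 117248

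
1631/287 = 233/41 = 5.68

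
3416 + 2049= 5465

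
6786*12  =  81432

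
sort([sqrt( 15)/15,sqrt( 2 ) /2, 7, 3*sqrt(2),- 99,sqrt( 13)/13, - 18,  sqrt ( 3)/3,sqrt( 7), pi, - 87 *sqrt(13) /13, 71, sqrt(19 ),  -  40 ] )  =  [ - 99, - 40, - 87 * sqrt(13)/13, -18, sqrt(15)/15,sqrt(13) /13,sqrt(3)/3,sqrt( 2)/2,  sqrt( 7), pi,  3*sqrt(2 ),sqrt( 19),7, 71] 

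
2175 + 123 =2298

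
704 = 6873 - 6169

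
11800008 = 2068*5706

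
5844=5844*1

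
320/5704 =40/713 = 0.06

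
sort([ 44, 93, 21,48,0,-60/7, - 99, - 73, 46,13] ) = [ - 99, - 73,  -  60/7 , 0, 13, 21,  44,46, 48,93]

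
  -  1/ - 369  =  1/369 = 0.00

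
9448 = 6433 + 3015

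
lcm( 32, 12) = 96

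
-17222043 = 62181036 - 79403079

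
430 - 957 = - 527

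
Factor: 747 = 3^2 *83^1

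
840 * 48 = 40320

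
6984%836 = 296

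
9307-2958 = 6349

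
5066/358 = 14 + 27/179 = 14.15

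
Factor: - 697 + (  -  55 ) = - 752 = -2^4*47^1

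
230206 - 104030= 126176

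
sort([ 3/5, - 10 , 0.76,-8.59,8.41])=[ - 10,  -  8.59, 3/5,0.76,8.41] 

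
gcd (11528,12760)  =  88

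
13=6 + 7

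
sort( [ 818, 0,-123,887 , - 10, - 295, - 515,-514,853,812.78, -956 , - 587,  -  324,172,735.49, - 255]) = [ - 956,-587,-515, - 514, - 324, - 295, - 255, - 123, -10,0,172,735.49,  812.78,818, 853, 887]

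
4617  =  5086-469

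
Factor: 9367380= 2^2*3^3 * 5^1*11^1*19^1*83^1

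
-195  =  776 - 971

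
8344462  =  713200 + 7631262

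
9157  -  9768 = - 611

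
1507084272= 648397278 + 858686994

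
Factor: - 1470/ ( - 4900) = 3/10 = 2^( - 1)*3^1 * 5^(  -  1 ) 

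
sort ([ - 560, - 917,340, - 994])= [  -  994, - 917, - 560, 340 ]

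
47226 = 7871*6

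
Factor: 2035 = 5^1*11^1*37^1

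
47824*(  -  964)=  - 46102336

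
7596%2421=333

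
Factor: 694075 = 5^2*27763^1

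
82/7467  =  82/7467 =0.01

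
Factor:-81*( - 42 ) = 2^1*3^5*7^1 = 3402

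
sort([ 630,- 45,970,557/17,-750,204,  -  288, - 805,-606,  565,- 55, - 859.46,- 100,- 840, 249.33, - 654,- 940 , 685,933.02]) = [ - 940, - 859.46, - 840,-805,-750, - 654, - 606, - 288,- 100, - 55,  -  45,  557/17,204, 249.33,  565,  630,685, 933.02,970 ]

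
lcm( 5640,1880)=5640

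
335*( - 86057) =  - 28829095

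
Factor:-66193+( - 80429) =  - 2^1 * 3^1*7^1 *3491^1 = - 146622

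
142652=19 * 7508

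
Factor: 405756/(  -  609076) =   -  3^3*13^ (- 1)*17^1*53^ ( - 1) = -459/689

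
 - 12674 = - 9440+-3234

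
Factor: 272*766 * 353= 2^5*17^1* 353^1*383^1 = 73548256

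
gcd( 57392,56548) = 844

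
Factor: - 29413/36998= - 2^( -1 )*13^(  -  1)*67^1 * 439^1*1423^( - 1)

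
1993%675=643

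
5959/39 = 152 + 31/39=152.79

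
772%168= 100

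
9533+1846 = 11379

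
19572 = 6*3262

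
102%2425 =102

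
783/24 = 261/8  =  32.62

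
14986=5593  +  9393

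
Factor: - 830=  - 2^1*5^1 *83^1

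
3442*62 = 213404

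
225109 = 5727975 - 5502866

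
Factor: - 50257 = -29^1*1733^1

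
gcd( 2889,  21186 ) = 963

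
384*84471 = 32436864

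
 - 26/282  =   - 1+128/141 = - 0.09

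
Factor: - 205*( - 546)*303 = 2^1*3^2 *5^1*7^1*13^1*41^1 * 101^1 =33914790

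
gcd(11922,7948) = 3974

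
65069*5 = 325345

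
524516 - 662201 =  - 137685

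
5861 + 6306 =12167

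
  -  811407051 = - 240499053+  - 570907998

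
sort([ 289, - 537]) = [ - 537, 289 ] 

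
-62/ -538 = 31/269 = 0.12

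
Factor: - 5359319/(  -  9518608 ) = 2^ ( - 4 ) *7^1*11^( - 1)*383^1*1999^1*54083^ ( - 1)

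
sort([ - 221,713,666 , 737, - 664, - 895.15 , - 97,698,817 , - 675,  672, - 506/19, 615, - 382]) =[ -895.15 , - 675, - 664,- 382, - 221, - 97, - 506/19,615,666,672 , 698,713,737 , 817 ]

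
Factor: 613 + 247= 860 = 2^2 * 5^1*43^1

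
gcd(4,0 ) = 4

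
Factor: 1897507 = 67^1*127^1 * 223^1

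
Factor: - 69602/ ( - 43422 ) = 3^ (  -  1 ) *13^1*2677^1*7237^ ( - 1 ) =34801/21711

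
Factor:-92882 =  - 2^1 * 46441^1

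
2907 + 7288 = 10195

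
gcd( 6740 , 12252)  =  4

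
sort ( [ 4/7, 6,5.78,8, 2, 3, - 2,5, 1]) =[ - 2, 4/7, 1, 2, 3, 5, 5.78, 6, 8]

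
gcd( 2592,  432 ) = 432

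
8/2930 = 4/1465 = 0.00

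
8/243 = 8/243=0.03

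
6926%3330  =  266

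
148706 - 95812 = 52894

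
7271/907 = 8 + 15/907= 8.02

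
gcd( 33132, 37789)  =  1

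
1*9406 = 9406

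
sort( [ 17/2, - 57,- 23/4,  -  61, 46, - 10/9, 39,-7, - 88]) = [ - 88,-61, - 57,  -  7, - 23/4,-10/9, 17/2,39, 46]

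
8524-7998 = 526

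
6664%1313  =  99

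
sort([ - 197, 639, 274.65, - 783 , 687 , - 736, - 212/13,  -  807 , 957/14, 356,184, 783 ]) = [ - 807, - 783, - 736, - 197, - 212/13,  957/14 , 184,274.65, 356,639, 687 , 783]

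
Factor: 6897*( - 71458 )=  - 492845826 =- 2^1*3^1*11^2 *19^1*35729^1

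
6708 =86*78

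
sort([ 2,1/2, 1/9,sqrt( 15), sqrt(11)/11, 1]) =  [ 1/9, sqrt( 11)/11, 1/2, 1, 2, sqrt(15)]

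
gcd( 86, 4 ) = 2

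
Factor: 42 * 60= 2520 = 2^3*3^2*5^1 *7^1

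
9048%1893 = 1476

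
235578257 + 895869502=1131447759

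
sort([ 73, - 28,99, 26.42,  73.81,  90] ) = [ - 28, 26.42,73, 73.81,90, 99 ] 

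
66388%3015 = 58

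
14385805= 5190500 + 9195305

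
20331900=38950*522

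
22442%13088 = 9354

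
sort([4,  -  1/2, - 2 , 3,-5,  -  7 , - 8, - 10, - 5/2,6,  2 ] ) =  [-10, - 8,  -  7 , - 5, - 5/2,-2, - 1/2,2,3,4,  6 ]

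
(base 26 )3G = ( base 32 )2u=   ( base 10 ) 94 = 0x5E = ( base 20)4e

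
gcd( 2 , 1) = 1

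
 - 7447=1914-9361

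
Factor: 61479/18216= 27/8 = 2^ ( - 3 )* 3^3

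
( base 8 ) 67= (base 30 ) 1p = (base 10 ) 55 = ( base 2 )110111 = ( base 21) 2d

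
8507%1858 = 1075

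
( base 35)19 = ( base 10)44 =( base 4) 230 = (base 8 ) 54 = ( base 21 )22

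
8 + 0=8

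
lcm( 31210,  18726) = 93630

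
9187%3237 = 2713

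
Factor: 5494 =2^1*41^1*67^1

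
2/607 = 2/607=0.00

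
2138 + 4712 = 6850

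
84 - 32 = 52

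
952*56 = 53312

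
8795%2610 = 965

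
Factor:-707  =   - 7^1*101^1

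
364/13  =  28 =28.00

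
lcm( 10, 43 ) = 430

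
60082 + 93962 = 154044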